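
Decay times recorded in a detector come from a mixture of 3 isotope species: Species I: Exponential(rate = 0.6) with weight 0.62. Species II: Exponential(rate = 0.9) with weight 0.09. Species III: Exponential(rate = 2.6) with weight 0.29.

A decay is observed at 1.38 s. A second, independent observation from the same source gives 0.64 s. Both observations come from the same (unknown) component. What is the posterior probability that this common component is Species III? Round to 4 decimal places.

P(component k | x) = π_k·f_k(x) / marginal(x), where marginal(x) = Σ_j π_j·f_j(x).
Since both observations come from the same component, the likelihood for component k is f_k(x₁)·f_k(x₂).
  f_I = [0.262153] × [0.408679] = 0.107137
  f_II = [0.259925] × [0.505928] = 0.131504
  f_III = [0.0718993] × [0.492388] = 0.0354023
Multiply by the mixture weights:
  π_I·f_I = 0.62 × 0.107137 = 0.0664247
  π_II·f_II = 0.09 × 0.131504 = 0.0118353
  π_III·f_III = 0.29 × 0.0354023 = 0.0102667
Sum: 0.0664247 + 0.0118353 + 0.0102667 = 0.0885267
Responsibility of Species III: 0.0102667 / 0.0885267 ≈ 0.1160

0.1160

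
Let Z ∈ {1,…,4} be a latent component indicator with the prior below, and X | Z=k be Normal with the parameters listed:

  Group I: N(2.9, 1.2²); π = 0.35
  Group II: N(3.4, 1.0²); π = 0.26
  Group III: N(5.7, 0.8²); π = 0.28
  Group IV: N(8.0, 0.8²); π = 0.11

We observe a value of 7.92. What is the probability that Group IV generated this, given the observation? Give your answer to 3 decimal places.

0.948

The responsibility of component k is π_k f_k(x) divided by Σ_j π_j f_j(x).
Component likelihoods at x = 7.92:
  L_I = (1/(1.2·√(2π)))·exp(−(7.92−2.9)²/(2·1.2²)) = 0.332452·exp(-8.75014) = 5.26735e-05
  L_II = (1/(1.0·√(2π)))·exp(−(7.92−3.4)²/(2·1.0²)) = 0.398942·exp(-10.21520) = 1.46051e-05
  L_III = (1/(0.8·√(2π)))·exp(−(7.92−5.7)²/(2·0.8²)) = 0.498678·exp(-3.85031) = 0.0106084
  L_IV = (1/(0.8·√(2π)))·exp(−(7.92−8.0)²/(2·0.8²)) = 0.498678·exp(-0.00500) = 0.496191
Weight by the priors:
  π_I·L_I = 0.35 × 5.26735e-05 = 1.84357e-05
  π_II·L_II = 0.26 × 1.46051e-05 = 3.79733e-06
  π_III·L_III = 0.28 × 0.0106084 = 0.00297036
  π_IV·L_IV = 0.11 × 0.496191 = 0.054581
Sum: 1.84357e-05 + 3.79733e-06 + 0.00297036 + 0.054581 = 0.0575736
P(Group IV | x) ≈ 0.948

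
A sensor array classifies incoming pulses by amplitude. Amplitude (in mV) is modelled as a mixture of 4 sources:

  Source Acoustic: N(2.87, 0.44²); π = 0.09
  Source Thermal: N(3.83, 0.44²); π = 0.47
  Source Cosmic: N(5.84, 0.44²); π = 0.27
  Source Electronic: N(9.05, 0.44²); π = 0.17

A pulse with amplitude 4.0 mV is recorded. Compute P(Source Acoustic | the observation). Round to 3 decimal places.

Apply Bayes' rule: the posterior for each component is proportional to its prior times its likelihood at x.
Evaluate each component's likelihood at the observed value:
  L_Acoustic = 0.0335158
  L_Thermal = 0.841477
  L_Cosmic = 0.000144568
  L_Electronic = 2.25492e-29
Prior × likelihood for each component:
  w_Acoustic·L_Acoustic = 0.09 × 0.0335158 = 0.00301643
  w_Thermal·L_Thermal = 0.47 × 0.841477 = 0.395494
  w_Cosmic·L_Cosmic = 0.27 × 0.000144568 = 3.90334e-05
  w_Electronic·L_Electronic = 0.17 × 2.25492e-29 = 3.83337e-30
Marginal: 0.00301643 + 0.395494 + 3.90334e-05 + 3.83337e-30 = 0.39855
Responsibility of Source Acoustic: 0.00301643 / 0.39855 ≈ 0.008

0.008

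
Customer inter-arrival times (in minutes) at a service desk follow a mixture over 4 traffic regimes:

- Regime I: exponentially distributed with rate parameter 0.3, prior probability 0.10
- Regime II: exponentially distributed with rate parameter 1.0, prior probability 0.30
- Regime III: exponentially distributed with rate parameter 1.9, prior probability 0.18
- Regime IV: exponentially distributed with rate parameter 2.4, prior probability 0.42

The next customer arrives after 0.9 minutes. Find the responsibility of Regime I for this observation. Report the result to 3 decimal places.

0.071

P(component k | x) = P(Z=k)·f_k(x) / marginal(x), where marginal(x) = Σ_j P(Z=j)·f_j(x).
Exponential densities:
  p_I = 0.229014
  p_II = 0.40657
  p_III = 0.343645
  p_IV = 0.27678
Weight by the priors:
  P(Z=I)·p_I = 0.10 × 0.229014 = 0.0229014
  P(Z=II)·p_II = 0.30 × 0.40657 = 0.121971
  P(Z=III)·p_III = 0.18 × 0.343645 = 0.0618561
  P(Z=IV)·p_IV = 0.42 × 0.27678 = 0.116248
Normaliser: 0.0229014 + 0.121971 + 0.0618561 + 0.116248 = 0.322976
Responsibility of Regime I: 0.0229014 / 0.322976 ≈ 0.071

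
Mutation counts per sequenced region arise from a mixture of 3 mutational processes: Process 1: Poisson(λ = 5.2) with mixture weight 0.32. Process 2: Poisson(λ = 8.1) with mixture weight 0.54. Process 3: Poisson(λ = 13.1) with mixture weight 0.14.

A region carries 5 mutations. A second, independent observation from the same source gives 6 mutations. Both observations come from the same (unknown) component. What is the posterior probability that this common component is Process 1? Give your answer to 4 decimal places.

0.5985

Apply Bayes' rule: the posterior for each component is proportional to its prior times its likelihood at x.
Since both observations come from the same component, the likelihood for component k is f_k(x₁)·f_k(x₂).
  p_1 = [e^(−5.2)·5.2^5/5! = 0.174785] × [0.15148] = 0.0264765
  p_2 = [e^(−8.1)·8.1^5/5! = 0.088198] × [0.119067] = 0.0105015
  p_3 = [e^(−13.1)·13.1^5/5! = 0.00657533] × [0.0143561] = 9.43963e-05
Unnormalised posteriors:
  w_1·p_1 = 0.32 × 0.0264765 = 0.00847248
  w_2·p_2 = 0.54 × 0.0105015 = 0.0056708
  w_3·p_3 = 0.14 × 9.43963e-05 = 1.32155e-05
Sum: 0.00847248 + 0.0056708 + 1.32155e-05 = 0.0141565
P(Process 1 | x) ≈ 0.5985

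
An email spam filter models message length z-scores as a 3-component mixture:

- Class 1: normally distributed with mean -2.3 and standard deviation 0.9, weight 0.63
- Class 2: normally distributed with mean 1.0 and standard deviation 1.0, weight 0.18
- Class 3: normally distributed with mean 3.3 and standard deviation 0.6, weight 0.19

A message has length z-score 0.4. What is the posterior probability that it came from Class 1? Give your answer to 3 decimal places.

0.049

By Bayes' theorem, P(k | x) = π_k f_k(x) / Σ_j π_j f_j(x).
Evaluate each component's likelihood at the observed value:
  L_1 = 0.00492428
  L_2 = 0.333225
  L_3 = 5.62287e-06
Weight by the priors:
  π_1·L_1 = 0.63 × 0.00492428 = 0.00310229
  π_2·L_2 = 0.18 × 0.333225 = 0.0599804
  π_3·L_3 = 0.19 × 5.62287e-06 = 1.06835e-06
Denominator: 0.00310229 + 0.0599804 + 1.06835e-06 = 0.0630838
Responsibility of Class 1: 0.00310229 / 0.0630838 ≈ 0.049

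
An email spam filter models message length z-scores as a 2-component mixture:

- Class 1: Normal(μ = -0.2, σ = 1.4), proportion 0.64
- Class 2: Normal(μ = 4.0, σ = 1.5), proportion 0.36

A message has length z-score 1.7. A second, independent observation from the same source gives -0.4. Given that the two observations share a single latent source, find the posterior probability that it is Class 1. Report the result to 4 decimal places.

P(component k | x) = P(Z=k)·f_k(x) / marginal(x), where marginal(x) = Σ_j P(Z=j)·f_j(x).
Since both observations come from the same component, the likelihood for component k is f_k(x₁)·f_k(x₂).
  f_1 = [(1/(1.4·√(2π)))·exp(−(1.7−-0.2)²/(2·1.4²)) = 0.284959·exp(-0.92092) = 0.113457] × [0.282066] = 0.0320024
  f_2 = [(1/(1.5·√(2π)))·exp(−(1.7−4.0)²/(2·1.5²)) = 0.265962·exp(-1.17556) = 0.0820883] × [0.0036007] = 0.000295576
Unnormalised posteriors:
  P(Z=1)·f_1 = 0.64 × 0.0320024 = 0.0204815
  P(Z=2)·f_2 = 0.36 × 0.000295576 = 0.000106407
Denominator: 0.0204815 + 0.000106407 = 0.020588
So the posterior for Class 1 is 0.0204815 / 0.020588 ≈ 0.9948.

0.9948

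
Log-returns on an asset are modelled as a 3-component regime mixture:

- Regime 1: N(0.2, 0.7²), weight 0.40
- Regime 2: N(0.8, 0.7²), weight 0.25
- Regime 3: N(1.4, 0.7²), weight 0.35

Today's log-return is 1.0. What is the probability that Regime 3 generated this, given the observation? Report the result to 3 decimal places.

0.399

Apply Bayes' rule: the posterior for each component is proportional to its prior times its likelihood at x.
Normal densities:
  f_1 = 0.296614
  f_2 = 0.547124
  f_3 = 0.484068
Unnormalised posteriors:
  P(Z=1)·f_1 = 0.40 × 0.296614 = 0.118645
  P(Z=2)·f_2 = 0.25 × 0.547124 = 0.136781
  P(Z=3)·f_3 = 0.35 × 0.484068 = 0.169424
Denominator: 0.118645 + 0.136781 + 0.169424 = 0.42485
P(Regime 3 | x) = 0.169424 / 0.42485 ≈ 0.399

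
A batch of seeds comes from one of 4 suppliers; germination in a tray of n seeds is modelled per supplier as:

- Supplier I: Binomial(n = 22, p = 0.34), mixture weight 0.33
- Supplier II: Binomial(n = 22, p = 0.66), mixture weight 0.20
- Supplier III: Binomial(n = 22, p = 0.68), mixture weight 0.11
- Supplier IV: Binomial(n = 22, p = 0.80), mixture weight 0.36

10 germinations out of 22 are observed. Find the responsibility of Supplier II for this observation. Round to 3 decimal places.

P(component k | x) = π_k·f_k(x) / marginal(x), where marginal(x) = Σ_j π_j·f_j(x).
Component likelihoods at x = 10 germinations out of 22:
  L_I = 0.0911975
  L_II = 0.0242021
  L_III = 0.01576
  L_IV = 0.000284398
Unnormalised posteriors:
  π_I·L_I = 0.33 × 0.0911975 = 0.0300952
  π_II·L_II = 0.20 × 0.0242021 = 0.00484042
  π_III·L_III = 0.11 × 0.01576 = 0.0017336
  π_IV·L_IV = 0.36 × 0.000284398 = 0.000102383
Normaliser: 0.0300952 + 0.00484042 + 0.0017336 + 0.000102383 = 0.0367716
P(Supplier II | x) ≈ 0.132

0.132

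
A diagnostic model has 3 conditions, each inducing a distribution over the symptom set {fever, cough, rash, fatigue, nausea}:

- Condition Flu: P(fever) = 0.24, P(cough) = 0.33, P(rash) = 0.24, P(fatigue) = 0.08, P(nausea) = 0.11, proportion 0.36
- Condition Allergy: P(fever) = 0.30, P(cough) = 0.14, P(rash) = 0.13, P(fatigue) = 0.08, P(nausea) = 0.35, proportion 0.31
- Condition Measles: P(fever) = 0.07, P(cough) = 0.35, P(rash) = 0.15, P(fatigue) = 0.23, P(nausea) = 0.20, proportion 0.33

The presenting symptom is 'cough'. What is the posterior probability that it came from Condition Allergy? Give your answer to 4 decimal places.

By Bayes' theorem, P(k | x) = π_k f_k(x) / Σ_j π_j f_j(x).
Component likelihoods at x = 'cough':
  L_Flu = P(cough | comp) = 0.33
  L_Allergy = P(cough | comp) = 0.14
  L_Measles = P(cough | comp) = 0.35
Multiply by the mixture weights:
  π_Flu·L_Flu = 0.36 × 0.33 = 0.1188
  π_Allergy·L_Allergy = 0.31 × 0.14 = 0.0434
  π_Measles·L_Measles = 0.33 × 0.35 = 0.1155
Sum: 0.1188 + 0.0434 + 0.1155 = 0.2777
So the posterior for Condition Allergy is 0.0434 / 0.2777 ≈ 0.1563.

0.1563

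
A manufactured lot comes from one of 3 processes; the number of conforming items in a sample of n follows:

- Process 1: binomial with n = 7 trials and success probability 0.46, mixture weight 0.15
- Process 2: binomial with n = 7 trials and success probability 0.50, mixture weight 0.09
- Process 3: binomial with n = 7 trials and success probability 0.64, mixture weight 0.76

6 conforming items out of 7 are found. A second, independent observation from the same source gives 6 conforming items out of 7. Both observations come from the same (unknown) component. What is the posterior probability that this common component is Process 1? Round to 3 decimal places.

0.008

Posterior ∝ prior × likelihood, so P(k | x) ∝ w_k f_k(x); normalise over all components.
Since both observations come from the same component, the likelihood for component k is f_k(x₁)·f_k(x₂).
  L_1 = [C(7,6)·0.46^6·0.54^1 = 7·0.0094743·0.54 = 0.0358128] × [0.0358128] = 0.00128256
  L_2 = [C(7,6)·0.50^6·0.50^1 = 7·0.015625·0.5 = 0.0546875] × [0.0546875] = 0.00299072
  L_3 = [C(7,6)·0.64^6·0.36^1 = 7·0.0687195·0.36 = 0.173173] × [0.173173] = 0.0299889
Prior × likelihood for each component:
  w_1·L_1 = 0.15 × 0.00128256 = 0.000192384
  w_2·L_2 = 0.09 × 0.00299072 = 0.000269165
  w_3·L_3 = 0.76 × 0.0299889 = 0.0227916
Sum: 0.000192384 + 0.000269165 + 0.0227916 = 0.0232531
So the posterior for Process 1 is 0.000192384 / 0.0232531 ≈ 0.008.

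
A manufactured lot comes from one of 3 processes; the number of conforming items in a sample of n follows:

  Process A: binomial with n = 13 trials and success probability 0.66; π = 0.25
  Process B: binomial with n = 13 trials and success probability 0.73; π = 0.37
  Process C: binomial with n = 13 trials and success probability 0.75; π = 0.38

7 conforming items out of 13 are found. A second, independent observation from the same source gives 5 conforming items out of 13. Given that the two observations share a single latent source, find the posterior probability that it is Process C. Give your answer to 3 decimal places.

0.074

Posterior ∝ prior × likelihood, so P(k | x) ∝ π_k f_k(x); normalise over all components.
Since both observations come from the same component, the likelihood for component k is f_k(x₁)·f_k(x₂).
  L_A = [C(13,7)·0.66^7·0.34^6 = 1716·0.0545516·0.0015448 = 0.14461] × [0.0287826] = 0.00416225
  L_B = [C(13,7)·0.73^7·0.27^6 = 1716·0.110474·0.00038742 = 0.0734446] × [0.00753534] = 0.00055343
  L_C = [C(13,7)·0.75^7·0.25^6 = 1716·0.133484·0.000244141 = 0.0559224] × [0.0046602] = 0.00026061
Weight by the priors:
  π_A·L_A = 0.25 × 0.00416225 = 0.00104056
  π_B·L_B = 0.37 × 0.00055343 = 0.000204769
  π_C·L_C = 0.38 × 0.00026061 = 9.90318e-05
Sum: 0.00104056 + 0.000204769 + 9.90318e-05 = 0.00134436
Responsibility of Process C: 9.90318e-05 / 0.00134436 ≈ 0.074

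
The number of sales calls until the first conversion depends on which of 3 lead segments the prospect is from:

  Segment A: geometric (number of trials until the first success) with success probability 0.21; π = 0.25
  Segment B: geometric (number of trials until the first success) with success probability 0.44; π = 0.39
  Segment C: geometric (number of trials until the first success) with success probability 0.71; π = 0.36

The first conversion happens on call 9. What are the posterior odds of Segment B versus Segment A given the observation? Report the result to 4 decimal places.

The posterior odds equal the prior odds times the likelihood ratio: (P(Z=i)/P(Z=j))·(f_i(x)/f_j(x)).
Component likelihoods at x = 9:
  p_A = 0.0318593
  p_B = 0.00425556
  p_C = 3.55175e-05
0.00165967 / 0.00796482 ≈ 0.2084

0.2084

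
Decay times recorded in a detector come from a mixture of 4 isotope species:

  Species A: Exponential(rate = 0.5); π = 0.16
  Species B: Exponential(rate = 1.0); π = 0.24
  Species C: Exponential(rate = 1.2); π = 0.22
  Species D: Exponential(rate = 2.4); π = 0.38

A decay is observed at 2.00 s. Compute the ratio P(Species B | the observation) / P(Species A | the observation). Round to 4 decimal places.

Since P(k|x) ∝ π_k f_k(x), the posterior odds are π_i f_i(x) / (π_j f_j(x)).
Exponential densities:
  L_A = 0.5·e^(−0.5·2.00) = 0.5·e^(−1.0000) = 0.18394
  L_B = 1.0·e^(−1.0·2.00) = 1.0·e^(−2.0000) = 0.135335
  L_C = 1.2·e^(−1.2·2.00) = 1.2·e^(−2.4000) = 0.108862
  L_D = 2.4·e^(−2.4·2.00) = 2.4·e^(−4.8000) = 0.0197514
0.0324805 / 0.0294304 ≈ 1.1036

1.1036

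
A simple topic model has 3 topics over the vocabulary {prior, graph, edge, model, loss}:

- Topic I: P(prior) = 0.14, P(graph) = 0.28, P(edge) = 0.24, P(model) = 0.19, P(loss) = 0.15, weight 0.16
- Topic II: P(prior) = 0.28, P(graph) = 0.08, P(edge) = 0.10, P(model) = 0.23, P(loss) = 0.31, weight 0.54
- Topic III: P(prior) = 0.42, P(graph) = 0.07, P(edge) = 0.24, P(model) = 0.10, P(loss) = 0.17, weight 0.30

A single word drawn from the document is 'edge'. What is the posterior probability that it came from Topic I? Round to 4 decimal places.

Apply Bayes' rule: the posterior for each component is proportional to its prior times its likelihood at x.
Categorical probabilities:
  p_I = 0.24
  p_II = 0.1
  p_III = 0.24
Unnormalised posteriors:
  w_I·p_I = 0.16 × 0.24 = 0.0384
  w_II·p_II = 0.54 × 0.1 = 0.054
  w_III·p_III = 0.30 × 0.24 = 0.072
Sum: 0.0384 + 0.054 + 0.072 = 0.1644
Responsibility of Topic I: 0.0384 / 0.1644 ≈ 0.2336

0.2336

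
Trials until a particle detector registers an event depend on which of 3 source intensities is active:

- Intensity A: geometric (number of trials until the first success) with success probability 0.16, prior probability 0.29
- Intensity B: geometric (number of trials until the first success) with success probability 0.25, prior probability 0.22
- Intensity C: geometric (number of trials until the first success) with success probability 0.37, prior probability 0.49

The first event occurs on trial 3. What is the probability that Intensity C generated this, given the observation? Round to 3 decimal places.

0.531

The responsibility of component k is w_k f_k(x) divided by Σ_j w_j f_j(x).
Evaluate each component's likelihood at the observed value:
  f_A = 0.16·(1−0.16)^2 = 0.16·0.7056 = 0.112896
  f_B = 0.25·(1−0.25)^2 = 0.25·0.5625 = 0.140625
  f_C = 0.37·(1−0.37)^2 = 0.37·0.3969 = 0.146853
Prior × likelihood for each component:
  w_A·f_A = 0.29 × 0.112896 = 0.0327398
  w_B·f_B = 0.22 × 0.140625 = 0.0309375
  w_C·f_C = 0.49 × 0.146853 = 0.071958
Evidence: 0.0327398 + 0.0309375 + 0.071958 = 0.135635
P(Intensity C | the observation) = 0.071958 / 0.135635 ≈ 0.531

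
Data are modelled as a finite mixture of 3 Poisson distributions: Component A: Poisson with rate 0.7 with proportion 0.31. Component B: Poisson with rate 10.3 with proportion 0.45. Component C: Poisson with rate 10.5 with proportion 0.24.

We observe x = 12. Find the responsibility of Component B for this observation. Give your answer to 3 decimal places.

0.645

By Bayes' theorem, P(k | x) = P(Z=k) f_k(x) / Σ_j P(Z=j) f_j(x).
Poisson probabilities:
  f_A = e^(−0.7)·0.7^12/12! = 1.43494e-11
  f_B = e^(−10.3)·10.3^12/12! = 0.10011
  f_C = e^(−10.5)·10.5^12/12! = 0.103239
Weight by the priors:
  P(Z=A)·f_A = 0.31 × 1.43494e-11 = 4.44831e-12
  P(Z=B)·f_B = 0.45 × 0.10011 = 0.0450494
  P(Z=C)·f_C = 0.24 × 0.103239 = 0.0247773
Marginal: 4.44831e-12 + 0.0450494 + 0.0247773 = 0.0698267
P(Component B | x) ≈ 0.645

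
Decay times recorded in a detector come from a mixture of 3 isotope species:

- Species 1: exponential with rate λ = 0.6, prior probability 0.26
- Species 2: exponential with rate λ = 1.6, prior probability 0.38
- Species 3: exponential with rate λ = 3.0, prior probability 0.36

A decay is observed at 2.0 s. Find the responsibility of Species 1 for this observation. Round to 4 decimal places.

0.6311

By Bayes' theorem, P(k | x) = P(Z=k) f_k(x) / Σ_j P(Z=j) f_j(x).
Component likelihoods at x = 2.0 s:
  p_1 = 0.180717
  p_2 = 0.0652195
  p_3 = 0.00743626
Multiply by the mixture weights:
  P(Z=1)·p_1 = 0.26 × 0.180717 = 0.0469863
  P(Z=2)·p_2 = 0.38 × 0.0652195 = 0.0247834
  P(Z=3)·p_3 = 0.36 × 0.00743626 = 0.00267705
Evidence: 0.0469863 + 0.0247834 + 0.00267705 = 0.0744468
P(Species 1 | x) ≈ 0.6311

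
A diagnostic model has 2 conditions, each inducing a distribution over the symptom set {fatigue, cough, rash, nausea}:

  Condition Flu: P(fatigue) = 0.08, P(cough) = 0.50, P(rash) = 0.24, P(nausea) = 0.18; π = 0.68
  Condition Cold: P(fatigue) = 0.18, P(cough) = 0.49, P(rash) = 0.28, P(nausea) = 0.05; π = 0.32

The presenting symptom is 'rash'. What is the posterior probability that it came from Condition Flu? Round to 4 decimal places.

The responsibility of component k is P(Z=k) f_k(x) divided by Σ_j P(Z=j) f_j(x).
Evaluate each component's likelihood at the observed value:
  L_Flu = 0.24
  L_Cold = 0.28
Weight by the priors:
  P(Z=Flu)·L_Flu = 0.68 × 0.24 = 0.1632
  P(Z=Cold)·L_Cold = 0.32 × 0.28 = 0.0896
Evidence: 0.1632 + 0.0896 = 0.2528
P(Condition Flu | 'rash') ≈ 0.6456

0.6456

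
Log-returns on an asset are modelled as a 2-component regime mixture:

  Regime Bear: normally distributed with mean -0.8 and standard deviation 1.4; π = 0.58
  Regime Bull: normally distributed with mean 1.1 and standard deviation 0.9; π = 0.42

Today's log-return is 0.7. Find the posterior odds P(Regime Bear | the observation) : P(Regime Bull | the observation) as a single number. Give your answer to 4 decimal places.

0.5520

Since P(k|x) ∝ π_k f_k(x), the posterior odds are π_i f_i(x) / (π_j f_j(x)).
Evaluate each component's likelihood at the observed value:
  L_Bear = (1/(1.4·√(2π)))·exp(−(0.7−-0.8)²/(2·1.4²)) = 0.284959·exp(-0.57398) = 0.160511
  L_Bull = (1/(0.9·√(2π)))·exp(−(0.7−1.1)²/(2·0.9²)) = 0.443269·exp(-0.09877) = 0.401582
Posterior odds = (π_Bear·L_Bear) / (π_Bull·L_Bull) = (0.58·0.160511) / (0.42·0.401582) = 0.0930966 / 0.168664 ≈ 0.5520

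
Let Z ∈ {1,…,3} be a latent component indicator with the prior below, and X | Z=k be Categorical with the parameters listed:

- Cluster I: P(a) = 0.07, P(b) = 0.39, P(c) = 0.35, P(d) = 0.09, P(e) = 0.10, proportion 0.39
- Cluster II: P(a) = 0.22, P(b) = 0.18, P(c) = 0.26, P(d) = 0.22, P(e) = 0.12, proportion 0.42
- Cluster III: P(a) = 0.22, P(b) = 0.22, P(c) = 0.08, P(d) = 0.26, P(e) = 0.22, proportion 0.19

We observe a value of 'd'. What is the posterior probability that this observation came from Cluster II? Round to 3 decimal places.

Apply Bayes' rule: the posterior for each component is proportional to its prior times its likelihood at x.
Evaluate each component's likelihood at the observed value:
  L_I = P(d | comp) = 0.09
  L_II = P(d | comp) = 0.22
  L_III = P(d | comp) = 0.26
Unnormalised posteriors:
  P(Z=I)·L_I = 0.39 × 0.09 = 0.0351
  P(Z=II)·L_II = 0.42 × 0.22 = 0.0924
  P(Z=III)·L_III = 0.19 × 0.26 = 0.0494
Evidence: 0.0351 + 0.0924 + 0.0494 = 0.1769
Responsibility of Cluster II: 0.0924 / 0.1769 ≈ 0.522

0.522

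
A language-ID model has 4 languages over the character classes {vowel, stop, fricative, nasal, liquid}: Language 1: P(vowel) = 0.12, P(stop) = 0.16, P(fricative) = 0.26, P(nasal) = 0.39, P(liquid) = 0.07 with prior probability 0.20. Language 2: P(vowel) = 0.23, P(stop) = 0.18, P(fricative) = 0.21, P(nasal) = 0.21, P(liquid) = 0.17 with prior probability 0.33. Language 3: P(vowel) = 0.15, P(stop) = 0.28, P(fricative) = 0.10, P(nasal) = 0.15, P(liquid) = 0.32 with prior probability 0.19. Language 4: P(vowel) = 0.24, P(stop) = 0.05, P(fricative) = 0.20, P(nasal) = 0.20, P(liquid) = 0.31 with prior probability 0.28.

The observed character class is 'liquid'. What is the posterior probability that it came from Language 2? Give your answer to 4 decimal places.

Apply Bayes' rule: the posterior for each component is proportional to its prior times its likelihood at x.
Evaluate each component's likelihood at the observed value:
  p_1 = P(liquid | comp) = 0.07
  p_2 = P(liquid | comp) = 0.17
  p_3 = P(liquid | comp) = 0.32
  p_4 = P(liquid | comp) = 0.31
Weight by the priors:
  π_1·p_1 = 0.20 × 0.07 = 0.014
  π_2·p_2 = 0.33 × 0.17 = 0.0561
  π_3·p_3 = 0.19 × 0.32 = 0.0608
  π_4·p_4 = 0.28 × 0.31 = 0.0868
Sum: 0.014 + 0.0561 + 0.0608 + 0.0868 = 0.2177
P(Language 2 | the observation) = 0.0561 / 0.2177 ≈ 0.2577

0.2577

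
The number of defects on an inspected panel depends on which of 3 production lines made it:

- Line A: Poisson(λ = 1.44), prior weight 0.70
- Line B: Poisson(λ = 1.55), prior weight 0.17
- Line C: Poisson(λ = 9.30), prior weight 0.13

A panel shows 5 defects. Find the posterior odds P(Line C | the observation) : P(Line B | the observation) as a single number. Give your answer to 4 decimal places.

2.5613

The posterior odds equal the prior odds times the likelihood ratio: (π_i/π_j)·(f_i(x)/f_j(x)).
Evaluate each component's likelihood at the observed value:
  L_A = e^(−1.44)·1.44^5/5! = 0.012225
  L_B = e^(−1.55)·1.55^5/5! = 0.0158242
  L_C = e^(−9.30)·9.30^5/5! = 0.0530023
0.0068903 / 0.00269011 ≈ 2.5613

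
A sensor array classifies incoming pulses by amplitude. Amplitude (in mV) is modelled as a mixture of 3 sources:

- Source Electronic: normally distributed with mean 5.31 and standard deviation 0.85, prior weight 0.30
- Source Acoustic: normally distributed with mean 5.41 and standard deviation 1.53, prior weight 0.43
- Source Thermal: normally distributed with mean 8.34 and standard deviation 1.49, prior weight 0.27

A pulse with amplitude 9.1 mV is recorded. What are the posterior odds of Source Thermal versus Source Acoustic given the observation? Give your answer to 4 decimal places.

10.3745

Posterior odds = (π_i f_i(x)) / (π_j f_j(x)); the normalising sum cancels.
Component likelihoods at x = 9.1 mV:
  f_Electronic = 2.26133e-05
  f_Acoustic = 0.0142285
  f_Thermal = 0.235087
0.0634735 / 0.00611824 ≈ 10.3745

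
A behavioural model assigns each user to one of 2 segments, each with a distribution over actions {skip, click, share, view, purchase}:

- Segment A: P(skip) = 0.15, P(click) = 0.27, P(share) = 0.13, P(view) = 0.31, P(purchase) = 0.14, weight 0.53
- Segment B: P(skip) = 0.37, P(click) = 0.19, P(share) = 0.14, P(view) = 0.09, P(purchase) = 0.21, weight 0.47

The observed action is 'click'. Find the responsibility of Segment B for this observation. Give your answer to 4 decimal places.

0.3843

P(component k | x) = π_k·f_k(x) / marginal(x), where marginal(x) = Σ_j π_j·f_j(x).
Evaluate each component's likelihood at the observed value:
  L_A = 0.27
  L_B = 0.19
Prior × likelihood for each component:
  π_A·L_A = 0.53 × 0.27 = 0.1431
  π_B·L_B = 0.47 × 0.19 = 0.0893
Evidence: 0.1431 + 0.0893 = 0.2324
P(Segment B | data) = 0.0893 / 0.2324 ≈ 0.3843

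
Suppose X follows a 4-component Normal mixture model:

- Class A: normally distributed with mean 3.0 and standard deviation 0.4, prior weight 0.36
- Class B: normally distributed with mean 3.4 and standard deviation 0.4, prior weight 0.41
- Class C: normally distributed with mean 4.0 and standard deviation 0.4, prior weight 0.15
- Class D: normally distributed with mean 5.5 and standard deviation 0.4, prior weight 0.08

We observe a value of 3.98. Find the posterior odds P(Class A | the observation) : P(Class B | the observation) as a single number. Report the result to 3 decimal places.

0.125

The posterior odds equal the prior odds times the likelihood ratio: (π_i/π_j)·(f_i(x)/f_j(x)).
Evaluate each component's likelihood at the observed value:
  p_A = 0.0495934
  p_B = 0.348576
  p_C = 0.99611
  p_D = 0.000729867
0.0178536 / 0.142916 ≈ 0.125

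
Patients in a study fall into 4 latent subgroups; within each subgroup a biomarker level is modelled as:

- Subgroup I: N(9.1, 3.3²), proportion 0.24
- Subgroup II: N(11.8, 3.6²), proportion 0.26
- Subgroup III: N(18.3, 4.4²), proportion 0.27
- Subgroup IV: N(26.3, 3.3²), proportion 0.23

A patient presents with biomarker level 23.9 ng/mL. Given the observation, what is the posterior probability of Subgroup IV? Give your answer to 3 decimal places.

The responsibility of component k is π_k f_k(x) divided by Σ_j π_j f_j(x).
Normal densities:
  L_I = 5.18472e-06
  L_II = 0.000390374
  L_III = 0.040338
  L_IV = 0.0927986
Multiply by the mixture weights:
  π_I·L_I = 0.24 × 5.18472e-06 = 1.24433e-06
  π_II·L_II = 0.26 × 0.000390374 = 0.000101497
  π_III·L_III = 0.27 × 0.040338 = 0.0108913
  π_IV·L_IV = 0.23 × 0.0927986 = 0.0213437
Marginal: 1.24433e-06 + 0.000101497 + 0.0108913 + 0.0213437 = 0.0323377
P(Subgroup IV | the observation) = 0.0213437 / 0.0323377 ≈ 0.660

0.660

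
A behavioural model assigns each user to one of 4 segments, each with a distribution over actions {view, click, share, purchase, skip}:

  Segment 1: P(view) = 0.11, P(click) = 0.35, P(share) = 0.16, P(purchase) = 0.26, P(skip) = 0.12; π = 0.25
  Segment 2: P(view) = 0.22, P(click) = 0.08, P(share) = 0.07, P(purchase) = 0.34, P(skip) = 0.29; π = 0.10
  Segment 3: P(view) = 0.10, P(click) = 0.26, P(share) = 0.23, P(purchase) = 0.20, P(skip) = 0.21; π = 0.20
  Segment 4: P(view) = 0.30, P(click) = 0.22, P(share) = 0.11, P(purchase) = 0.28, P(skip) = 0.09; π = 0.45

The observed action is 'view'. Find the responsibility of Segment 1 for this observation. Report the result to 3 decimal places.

0.134

P(component k | x) = P(Z=k)·f_k(x) / marginal(x), where marginal(x) = Σ_j P(Z=j)·f_j(x).
Component likelihoods at x = 'view':
  f_1 = P(view | comp) = 0.11
  f_2 = P(view | comp) = 0.22
  f_3 = P(view | comp) = 0.10
  f_4 = P(view | comp) = 0.30
Prior × likelihood for each component:
  P(Z=1)·f_1 = 0.25 × 0.11 = 0.0275
  P(Z=2)·f_2 = 0.10 × 0.22 = 0.022
  P(Z=3)·f_3 = 0.20 × 0.1 = 0.02
  P(Z=4)·f_4 = 0.45 × 0.3 = 0.135
Evidence: 0.0275 + 0.022 + 0.02 + 0.135 = 0.2045
P(Segment 1 | 'view') = 0.0275 / 0.2045 ≈ 0.134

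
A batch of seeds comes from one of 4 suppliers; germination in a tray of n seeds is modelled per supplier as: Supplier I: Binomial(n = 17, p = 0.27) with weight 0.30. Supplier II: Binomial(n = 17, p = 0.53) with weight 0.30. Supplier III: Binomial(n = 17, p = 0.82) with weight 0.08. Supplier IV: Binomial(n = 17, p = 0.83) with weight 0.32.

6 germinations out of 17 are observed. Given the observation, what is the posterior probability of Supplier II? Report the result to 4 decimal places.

0.3107

P(component k | x) = π_k·f_k(x) / marginal(x), where marginal(x) = Σ_j π_j·f_j(x).
Component likelihoods at x = 6 germinations out of 17:
  p_I = 0.150423
  p_II = 0.0678128
  p_III = 2.41803e-05
  p_IV = 1.38671e-05
Prior × likelihood for each component:
  π_I·p_I = 0.30 × 0.150423 = 0.0451269
  π_II·p_II = 0.30 × 0.0678128 = 0.0203439
  π_III·p_III = 0.08 × 2.41803e-05 = 1.93442e-06
  π_IV·p_IV = 0.32 × 1.38671e-05 = 4.43749e-06
Marginal: 0.0451269 + 0.0203439 + 1.93442e-06 + 4.43749e-06 = 0.0654771
P(Supplier II | data) = 0.0203439 / 0.0654771 ≈ 0.3107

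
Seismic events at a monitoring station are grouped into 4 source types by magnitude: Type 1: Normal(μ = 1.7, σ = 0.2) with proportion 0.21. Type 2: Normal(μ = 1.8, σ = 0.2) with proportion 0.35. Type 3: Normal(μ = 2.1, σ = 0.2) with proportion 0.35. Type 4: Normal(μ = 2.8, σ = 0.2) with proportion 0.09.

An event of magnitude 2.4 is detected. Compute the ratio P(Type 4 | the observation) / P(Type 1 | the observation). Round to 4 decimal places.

The posterior odds equal the prior odds times the likelihood ratio: (w_i/w_j)·(f_i(x)/f_j(x)).
Component likelihoods at x = 2.4:
  L_1 = 0.00436341
  L_2 = 0.0221592
  L_3 = 0.647588
  L_4 = 0.269955
Posterior odds = (w_4·L_4) / (w_1·L_1) = (0.09·0.269955) / (0.21·0.00436341) = 0.0242959 / 0.000916317 ≈ 26.5148

26.5148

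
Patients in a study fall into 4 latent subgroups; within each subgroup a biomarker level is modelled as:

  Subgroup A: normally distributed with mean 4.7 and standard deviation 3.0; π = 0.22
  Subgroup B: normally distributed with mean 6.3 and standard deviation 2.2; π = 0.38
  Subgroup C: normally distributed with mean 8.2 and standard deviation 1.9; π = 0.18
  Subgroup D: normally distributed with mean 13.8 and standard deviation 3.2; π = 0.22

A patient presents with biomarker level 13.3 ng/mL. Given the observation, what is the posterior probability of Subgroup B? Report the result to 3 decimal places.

0.015

P(component k | x) = π_k·f_k(x) / marginal(x), where marginal(x) = Σ_j π_j·f_j(x).
Evaluate each component's likelihood at the observed value:
  p_A = 0.00218434
  p_B = 0.00114841
  p_C = 0.00572287
  p_D = 0.123157
Unnormalised posteriors:
  π_A·p_A = 0.22 × 0.00218434 = 0.000480556
  π_B·p_B = 0.38 × 0.00114841 = 0.000436395
  π_C·p_C = 0.18 × 0.00572287 = 0.00103012
  π_D·p_D = 0.22 × 0.123157 = 0.0270945
Denominator: 0.000480556 + 0.000436395 + 0.00103012 + 0.0270945 = 0.0290416
So the posterior for Subgroup B is 0.000436395 / 0.0290416 ≈ 0.015.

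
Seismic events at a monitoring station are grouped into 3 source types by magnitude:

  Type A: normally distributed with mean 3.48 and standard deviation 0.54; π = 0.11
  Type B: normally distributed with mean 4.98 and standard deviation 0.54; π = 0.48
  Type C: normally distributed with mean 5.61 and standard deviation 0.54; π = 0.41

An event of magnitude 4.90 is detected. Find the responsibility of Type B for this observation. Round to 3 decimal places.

0.729

Apply Bayes' rule: the posterior for each component is proportional to its prior times its likelihood at x.
Component likelihoods at x = 4.90:
  p_A = 0.0232784
  p_B = 0.730719
  p_C = 0.311262
Multiply by the mixture weights:
  w_A·p_A = 0.11 × 0.0232784 = 0.00256063
  w_B·p_B = 0.48 × 0.730719 = 0.350745
  w_C·p_C = 0.41 × 0.311262 = 0.127617
Sum: 0.00256063 + 0.350745 + 0.127617 = 0.480923
Responsibility of Type B: 0.350745 / 0.480923 ≈ 0.729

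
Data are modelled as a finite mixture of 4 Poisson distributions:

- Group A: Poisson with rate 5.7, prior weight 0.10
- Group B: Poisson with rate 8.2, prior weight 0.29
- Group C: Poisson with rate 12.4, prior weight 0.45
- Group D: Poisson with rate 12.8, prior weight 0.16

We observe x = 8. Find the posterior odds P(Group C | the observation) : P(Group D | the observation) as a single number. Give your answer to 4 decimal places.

Only the two components matter; the odds are (π_i f_i(x)) / (π_j f_j(x)).
Component likelihoods at x = 8:
  p_A = e^(−5.7)·5.7^8/8! = 0.0924698
  p_B = e^(−8.2)·8.2^8/8! = 0.139244
  p_C = e^(−12.4)·12.4^8/8! = 0.0570954
  p_D = e^(−12.8)·12.8^8/8! = 0.0493389
0.0256929 / 0.00789423 ≈ 3.2546

3.2546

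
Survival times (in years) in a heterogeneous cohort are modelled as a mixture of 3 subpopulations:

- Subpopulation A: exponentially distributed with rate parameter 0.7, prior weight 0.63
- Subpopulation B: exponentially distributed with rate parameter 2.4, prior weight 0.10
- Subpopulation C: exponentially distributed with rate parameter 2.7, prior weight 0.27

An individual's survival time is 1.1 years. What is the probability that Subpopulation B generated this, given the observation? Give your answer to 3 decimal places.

0.066

Apply Bayes' rule: the posterior for each component is proportional to its prior times its likelihood at x.
Component likelihoods at x = 1.1 years:
  p_A = 0.7·e^(−0.7·1.1) = 0.7·e^(−0.7700) = 0.324109
  p_B = 2.4·e^(−2.4·1.1) = 2.4·e^(−2.6400) = 0.171267
  p_C = 2.7·e^(−2.7·1.1) = 2.7·e^(−2.9700) = 0.138519
Unnormalised posteriors:
  π_A·p_A = 0.63 × 0.324109 = 0.204189
  π_B·p_B = 0.10 × 0.171267 = 0.0171267
  π_C·p_C = 0.27 × 0.138519 = 0.0374001
Evidence: 0.204189 + 0.0171267 + 0.0374001 = 0.258716
P(Subpopulation B | x) ≈ 0.066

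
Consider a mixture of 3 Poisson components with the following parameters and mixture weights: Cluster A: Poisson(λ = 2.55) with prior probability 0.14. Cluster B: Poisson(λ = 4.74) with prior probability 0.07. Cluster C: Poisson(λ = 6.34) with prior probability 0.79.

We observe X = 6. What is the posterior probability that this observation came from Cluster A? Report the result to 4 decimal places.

0.0299

The responsibility of component k is π_k f_k(x) divided by Σ_j π_j f_j(x).
Poisson probabilities:
  L_A = 0.0298166
  L_B = 0.137652
  L_C = 0.159139
Weight by the priors:
  π_A·L_A = 0.14 × 0.0298166 = 0.00417432
  π_B·L_B = 0.07 × 0.137652 = 0.00963562
  π_C·L_C = 0.79 × 0.159139 = 0.12572
Normaliser: 0.00417432 + 0.00963562 + 0.12572 = 0.13953
So the posterior for Cluster A is 0.00417432 / 0.13953 ≈ 0.0299.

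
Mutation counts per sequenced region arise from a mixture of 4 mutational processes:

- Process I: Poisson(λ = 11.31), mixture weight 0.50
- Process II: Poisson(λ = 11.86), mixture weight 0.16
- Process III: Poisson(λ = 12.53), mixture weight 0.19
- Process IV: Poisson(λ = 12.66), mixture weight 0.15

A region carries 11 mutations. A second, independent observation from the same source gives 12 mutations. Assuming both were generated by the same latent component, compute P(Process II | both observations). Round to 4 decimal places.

Apply Bayes' rule: the posterior for each component is proportional to its prior times its likelihood at x.
Since both observations come from the same component, the likelihood for component k is f_k(x₁)·f_k(x₂).
  f_I = [e^(−11.31)·11.31^11/11! = 0.118867] × [0.112032] = 0.013317
  f_II = [e^(−11.86)·11.86^11/11! = 0.115623] × [0.114274] = 0.0132127
  f_III = [e^(−12.53)·12.53^11/11! = 0.108292] × [0.113075] = 0.0122451
  f_IV = [e^(−12.66)·12.66^11/11! = 0.106524] × [0.112383] = 0.0119714
Prior × likelihood for each component:
  π_I·f_I = 0.50 × 0.013317 = 0.00665849
  π_II·f_II = 0.16 × 0.0132127 = 0.00211402
  π_III·f_III = 0.19 × 0.0122451 = 0.00232657
  π_IV·f_IV = 0.15 × 0.0119714 = 0.00179572
Marginal: 0.00665849 + 0.00211402 + 0.00232657 + 0.00179572 = 0.0128948
Responsibility of Process II: 0.00211402 / 0.0128948 ≈ 0.1639

0.1639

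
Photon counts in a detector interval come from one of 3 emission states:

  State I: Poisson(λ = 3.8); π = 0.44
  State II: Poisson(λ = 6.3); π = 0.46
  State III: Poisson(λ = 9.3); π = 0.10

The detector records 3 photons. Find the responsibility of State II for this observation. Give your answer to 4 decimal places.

Apply Bayes' rule: the posterior for each component is proportional to its prior times its likelihood at x.
Evaluate each component's likelihood at the observed value:
  f_I = e^(−3.8)·3.8^3/3! = 0.204588
  f_II = e^(−6.3)·6.3^3/3! = 0.0765271
  f_III = e^(−9.3)·9.3^3/3! = 0.0122563
Weight by the priors:
  P(Z=I)·f_I = 0.44 × 0.204588 = 0.0900188
  P(Z=II)·f_II = 0.46 × 0.0765271 = 0.0352025
  P(Z=III)·f_III = 0.10 × 0.0122563 = 0.00122563
Marginal: 0.0900188 + 0.0352025 + 0.00122563 = 0.126447
P(State II | the observation) ≈ 0.2784

0.2784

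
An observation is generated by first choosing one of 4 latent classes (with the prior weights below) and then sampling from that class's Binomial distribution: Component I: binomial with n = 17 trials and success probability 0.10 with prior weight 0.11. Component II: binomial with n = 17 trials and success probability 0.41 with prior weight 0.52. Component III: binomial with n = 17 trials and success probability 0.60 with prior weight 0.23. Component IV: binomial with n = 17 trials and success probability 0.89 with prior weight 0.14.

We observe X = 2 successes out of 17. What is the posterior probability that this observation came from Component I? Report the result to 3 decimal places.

0.876

By Bayes' theorem, P(k | x) = π_k f_k(x) / Σ_j π_j f_j(x).
Evaluate each component's likelihood at the observed value:
  p_I = 0.280012
  p_II = 0.00835385
  p_III = 5.25704e-05
  p_IV = 4.49997e-13
Unnormalised posteriors:
  π_I·p_I = 0.11 × 0.280012 = 0.0308013
  π_II·p_II = 0.52 × 0.00835385 = 0.004344
  π_III·p_III = 0.23 × 5.25704e-05 = 1.20912e-05
  π_IV·p_IV = 0.14 × 4.49997e-13 = 6.29995e-14
Evidence: 0.0308013 + 0.004344 + 1.20912e-05 + 6.29995e-14 = 0.0351574
Responsibility of Component I: 0.0308013 / 0.0351574 ≈ 0.876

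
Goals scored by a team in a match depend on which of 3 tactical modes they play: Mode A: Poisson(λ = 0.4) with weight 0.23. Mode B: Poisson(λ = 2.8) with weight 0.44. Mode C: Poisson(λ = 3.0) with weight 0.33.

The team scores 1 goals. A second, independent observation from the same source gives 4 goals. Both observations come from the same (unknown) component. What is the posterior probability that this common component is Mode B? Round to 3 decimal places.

0.584

The responsibility of component k is π_k f_k(x) divided by Σ_j π_j f_j(x).
Since both observations come from the same component, the likelihood for component k is f_k(x₁)·f_k(x₂).
  f_A = [e^(−0.4)·0.4^1/1! = 0.268128] × [0.000715008] = 0.000191714
  f_B = [e^(−2.8)·2.8^1/1! = 0.170268] × [0.155739] = 0.0265173
  f_C = [e^(−3.0)·3.0^1/1! = 0.149361] × [0.168031] = 0.0250974
Unnormalised posteriors:
  π_A·f_A = 0.23 × 0.000191714 = 4.40941e-05
  π_B·f_B = 0.44 × 0.0265173 = 0.0116676
  π_C·f_C = 0.33 × 0.0250974 = 0.00828213
Marginal: 4.40941e-05 + 0.0116676 + 0.00828213 = 0.0199939
P(Mode B | data) ≈ 0.584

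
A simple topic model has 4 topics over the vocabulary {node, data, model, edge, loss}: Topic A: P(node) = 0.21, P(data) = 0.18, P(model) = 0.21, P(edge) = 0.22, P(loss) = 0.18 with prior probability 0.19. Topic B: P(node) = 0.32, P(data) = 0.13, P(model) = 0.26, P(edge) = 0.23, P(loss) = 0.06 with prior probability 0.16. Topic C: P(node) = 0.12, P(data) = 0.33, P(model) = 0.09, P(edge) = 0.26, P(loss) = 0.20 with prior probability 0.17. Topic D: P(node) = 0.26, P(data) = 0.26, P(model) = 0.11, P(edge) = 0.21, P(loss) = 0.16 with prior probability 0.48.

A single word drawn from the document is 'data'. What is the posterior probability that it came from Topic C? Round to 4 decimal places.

0.2378

Apply Bayes' rule: the posterior for each component is proportional to its prior times its likelihood at x.
Evaluate each component's likelihood at the observed value:
  L_A = 0.18
  L_B = 0.13
  L_C = 0.33
  L_D = 0.26
Prior × likelihood for each component:
  P(Z=A)·L_A = 0.19 × 0.18 = 0.0342
  P(Z=B)·L_B = 0.16 × 0.13 = 0.0208
  P(Z=C)·L_C = 0.17 × 0.33 = 0.0561
  P(Z=D)·L_D = 0.48 × 0.26 = 0.1248
Sum: 0.0342 + 0.0208 + 0.0561 + 0.1248 = 0.2359
P(Topic C | 'data') = 0.0561 / 0.2359 ≈ 0.2378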